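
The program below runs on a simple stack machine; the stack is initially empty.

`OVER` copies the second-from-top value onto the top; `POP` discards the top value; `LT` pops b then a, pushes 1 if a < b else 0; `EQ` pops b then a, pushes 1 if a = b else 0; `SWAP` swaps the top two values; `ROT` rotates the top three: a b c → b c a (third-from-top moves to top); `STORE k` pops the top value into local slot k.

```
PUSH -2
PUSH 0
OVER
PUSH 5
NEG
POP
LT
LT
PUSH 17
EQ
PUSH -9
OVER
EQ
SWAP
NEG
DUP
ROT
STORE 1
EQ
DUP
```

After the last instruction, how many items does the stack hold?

2

PUSH -2  [-2]
PUSH 0   [-2, 0]
OVER     [-2, 0, -2]
PUSH 5   [-2, 0, -2, 5]
NEG      [-2, 0, -2, -5]
POP      [-2, 0, -2]
LT       [-2, 0]
LT       [1]
PUSH 17  [1, 17]
EQ       [0]
PUSH -9  [0, -9]
OVER     [0, -9, 0]
EQ       [0, 0]
SWAP     [0, 0]
NEG      [0, 0]
DUP      [0, 0, 0]
ROT      [0, 0, 0]
STORE 1  [0, 0]
EQ       [1]
DUP      [1, 1]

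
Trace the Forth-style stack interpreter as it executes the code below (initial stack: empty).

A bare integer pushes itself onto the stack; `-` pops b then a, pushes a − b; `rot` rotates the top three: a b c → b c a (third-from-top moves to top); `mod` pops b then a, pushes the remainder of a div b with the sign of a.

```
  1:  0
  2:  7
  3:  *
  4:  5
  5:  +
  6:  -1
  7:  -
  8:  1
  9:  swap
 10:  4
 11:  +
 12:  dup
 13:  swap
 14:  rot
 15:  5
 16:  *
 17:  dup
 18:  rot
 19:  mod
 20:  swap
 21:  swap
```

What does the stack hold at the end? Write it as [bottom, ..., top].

0    : [0]
7    : [0, 7]
*    : [0]
5    : [0, 5]
+    : [5]
-1   : [5, -1]
-    : [6]
1    : [6, 1]
swap : [1, 6]
4    : [1, 6, 4]
+    : [1, 10]
dup  : [1, 10, 10]
swap : [1, 10, 10]
rot  : [10, 10, 1]
5    : [10, 10, 1, 5]
*    : [10, 10, 5]
dup  : [10, 10, 5, 5]
rot  : [10, 5, 5, 10]
mod  : [10, 5, 5]
swap : [10, 5, 5]
swap : [10, 5, 5]

[10, 5, 5]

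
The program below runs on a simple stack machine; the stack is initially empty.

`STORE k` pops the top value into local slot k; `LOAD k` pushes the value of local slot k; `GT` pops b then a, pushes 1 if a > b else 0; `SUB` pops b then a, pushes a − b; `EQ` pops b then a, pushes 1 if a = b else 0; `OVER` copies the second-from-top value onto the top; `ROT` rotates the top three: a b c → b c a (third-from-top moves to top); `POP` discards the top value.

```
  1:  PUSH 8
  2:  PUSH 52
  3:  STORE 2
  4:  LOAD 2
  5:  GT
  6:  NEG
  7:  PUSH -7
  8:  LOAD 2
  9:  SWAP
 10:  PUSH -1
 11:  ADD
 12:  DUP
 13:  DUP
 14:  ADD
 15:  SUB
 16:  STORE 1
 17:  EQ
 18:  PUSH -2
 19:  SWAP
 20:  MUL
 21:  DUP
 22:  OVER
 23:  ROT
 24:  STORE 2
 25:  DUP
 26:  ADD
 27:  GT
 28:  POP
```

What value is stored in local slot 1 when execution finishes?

8

PUSH 8  -> [8]
PUSH 52 -> [8, 52]
STORE 2 -> [8]
LOAD 2  -> [8, 52]
GT      -> [0]
NEG     -> [0]
PUSH -7 -> [0, -7]
LOAD 2  -> [0, -7, 52]
SWAP    -> [0, 52, -7]
PUSH -1 -> [0, 52, -7, -1]
ADD     -> [0, 52, -8]
DUP     -> [0, 52, -8, -8]
DUP     -> [0, 52, -8, -8, -8]
ADD     -> [0, 52, -8, -16]
SUB     -> [0, 52, 8]
STORE 1 -> [0, 52]
EQ      -> [0]
PUSH -2 -> [0, -2]
SWAP    -> [-2, 0]
MUL     -> [0]
DUP     -> [0, 0]
OVER    -> [0, 0, 0]
ROT     -> [0, 0, 0]
STORE 2 -> [0, 0]
DUP     -> [0, 0, 0]
ADD     -> [0, 0]
GT      -> [0]
POP     -> []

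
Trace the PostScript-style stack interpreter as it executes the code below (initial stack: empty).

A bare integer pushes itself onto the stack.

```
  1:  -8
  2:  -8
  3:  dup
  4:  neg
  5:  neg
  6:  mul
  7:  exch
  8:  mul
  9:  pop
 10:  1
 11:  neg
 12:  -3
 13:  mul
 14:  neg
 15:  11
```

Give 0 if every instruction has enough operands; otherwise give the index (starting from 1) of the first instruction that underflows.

-8   : [-8]
-8   : [-8, -8]
dup  : [-8, -8, -8]
neg  : [-8, -8, 8]
neg  : [-8, -8, -8]
mul  : [-8, 64]
exch : [64, -8]
mul  : [-512]
pop  : []
1    : [1]
neg  : [-1]
-3   : [-1, -3]
mul  : [3]
neg  : [-3]
11   : [-3, 11]

0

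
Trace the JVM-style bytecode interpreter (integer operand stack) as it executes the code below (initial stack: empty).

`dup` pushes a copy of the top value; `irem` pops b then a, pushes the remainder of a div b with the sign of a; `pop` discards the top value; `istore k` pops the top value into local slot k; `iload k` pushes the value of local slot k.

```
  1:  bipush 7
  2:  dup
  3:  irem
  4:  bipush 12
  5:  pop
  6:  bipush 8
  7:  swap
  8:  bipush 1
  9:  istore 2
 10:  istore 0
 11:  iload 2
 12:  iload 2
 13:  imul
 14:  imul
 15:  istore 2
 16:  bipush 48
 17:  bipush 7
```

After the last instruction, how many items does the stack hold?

bipush 7  -> 7
dup       -> 7 7
irem      -> 0
bipush 12 -> 0 12
pop       -> 0
bipush 8  -> 0 8
swap      -> 8 0
bipush 1  -> 8 0 1
istore 2  -> 8 0
istore 0  -> 8
iload 2   -> 8 1
iload 2   -> 8 1 1
imul      -> 8 1
imul      -> 8
istore 2  -> (empty)
bipush 48 -> 48
bipush 7  -> 48 7

2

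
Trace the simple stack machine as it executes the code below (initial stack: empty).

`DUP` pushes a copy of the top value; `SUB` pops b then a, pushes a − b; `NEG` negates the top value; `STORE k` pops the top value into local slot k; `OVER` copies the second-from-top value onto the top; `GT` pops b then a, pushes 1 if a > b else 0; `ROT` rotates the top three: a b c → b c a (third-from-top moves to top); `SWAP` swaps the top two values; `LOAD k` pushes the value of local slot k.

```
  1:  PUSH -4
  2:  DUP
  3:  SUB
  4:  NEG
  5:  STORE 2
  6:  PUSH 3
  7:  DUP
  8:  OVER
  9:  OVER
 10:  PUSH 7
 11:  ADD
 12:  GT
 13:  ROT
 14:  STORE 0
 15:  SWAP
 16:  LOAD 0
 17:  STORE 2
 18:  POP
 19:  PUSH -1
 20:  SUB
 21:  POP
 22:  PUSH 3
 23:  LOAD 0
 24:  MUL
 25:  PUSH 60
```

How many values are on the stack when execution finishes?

PUSH -4 → [-4]
DUP     → [-4, -4]
SUB     → [0]
NEG     → [0]
STORE 2 → []
PUSH 3  → [3]
DUP     → [3, 3]
OVER    → [3, 3, 3]
OVER    → [3, 3, 3, 3]
PUSH 7  → [3, 3, 3, 3, 7]
ADD     → [3, 3, 3, 10]
GT      → [3, 3, 0]
ROT     → [3, 0, 3]
STORE 0 → [3, 0]
SWAP    → [0, 3]
LOAD 0  → [0, 3, 3]
STORE 2 → [0, 3]
POP     → [0]
PUSH -1 → [0, -1]
SUB     → [1]
POP     → []
PUSH 3  → [3]
LOAD 0  → [3, 3]
MUL     → [9]
PUSH 60 → [9, 60]

2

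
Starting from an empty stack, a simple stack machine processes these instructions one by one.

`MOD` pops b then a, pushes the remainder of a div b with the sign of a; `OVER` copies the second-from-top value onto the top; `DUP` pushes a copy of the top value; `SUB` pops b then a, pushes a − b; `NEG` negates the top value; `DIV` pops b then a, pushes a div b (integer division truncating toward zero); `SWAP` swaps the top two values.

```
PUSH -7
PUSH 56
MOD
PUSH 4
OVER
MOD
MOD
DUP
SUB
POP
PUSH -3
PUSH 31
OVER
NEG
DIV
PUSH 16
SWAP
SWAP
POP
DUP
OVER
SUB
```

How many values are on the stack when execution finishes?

3

PUSH -7 : -7
PUSH 56 : -7 56
MOD     : -7
PUSH 4  : -7 4
OVER    : -7 4 -7
MOD     : -7 4
MOD     : -3
DUP     : -3 -3
SUB     : 0
POP     : (empty)
PUSH -3 : -3
PUSH 31 : -3 31
OVER    : -3 31 -3
NEG     : -3 31 3
DIV     : -3 10
PUSH 16 : -3 10 16
SWAP    : -3 16 10
SWAP    : -3 10 16
POP     : -3 10
DUP     : -3 10 10
OVER    : -3 10 10 10
SUB     : -3 10 0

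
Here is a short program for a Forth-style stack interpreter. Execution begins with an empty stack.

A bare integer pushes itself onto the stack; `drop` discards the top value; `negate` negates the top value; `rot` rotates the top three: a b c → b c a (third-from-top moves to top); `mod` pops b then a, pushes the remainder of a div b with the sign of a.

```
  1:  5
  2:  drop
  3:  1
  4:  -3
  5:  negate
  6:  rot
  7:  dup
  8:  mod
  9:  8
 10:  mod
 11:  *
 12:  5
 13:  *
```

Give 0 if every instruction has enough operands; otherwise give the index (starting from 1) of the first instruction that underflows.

5       [5]
drop    []
1       [1]
-3      [1, -3]
negate  [1, 3]
rot  — needs 3 operands, stack has 2 → underflow

6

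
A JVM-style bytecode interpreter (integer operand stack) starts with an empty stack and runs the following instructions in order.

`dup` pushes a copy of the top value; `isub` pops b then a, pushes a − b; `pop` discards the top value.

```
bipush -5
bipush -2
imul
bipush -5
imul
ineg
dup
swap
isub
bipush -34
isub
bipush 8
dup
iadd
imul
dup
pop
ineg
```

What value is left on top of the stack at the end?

-544

bipush -5  -> [-5]
bipush -2  -> [-5, -2]
imul       -> [10]
bipush -5  -> [10, -5]
imul       -> [-50]
ineg       -> [50]
dup        -> [50, 50]
swap       -> [50, 50]
isub       -> [0]
bipush -34 -> [0, -34]
isub       -> [34]
bipush 8   -> [34, 8]
dup        -> [34, 8, 8]
iadd       -> [34, 16]
imul       -> [544]
dup        -> [544, 544]
pop        -> [544]
ineg       -> [-544]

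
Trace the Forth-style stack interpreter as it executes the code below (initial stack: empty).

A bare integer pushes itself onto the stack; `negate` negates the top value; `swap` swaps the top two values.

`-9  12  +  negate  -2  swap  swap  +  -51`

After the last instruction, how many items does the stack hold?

-9     -> -9
12     -> -9 12
+      -> 3
negate -> -3
-2     -> -3 -2
swap   -> -2 -3
swap   -> -3 -2
+      -> -5
-51    -> -5 -51

2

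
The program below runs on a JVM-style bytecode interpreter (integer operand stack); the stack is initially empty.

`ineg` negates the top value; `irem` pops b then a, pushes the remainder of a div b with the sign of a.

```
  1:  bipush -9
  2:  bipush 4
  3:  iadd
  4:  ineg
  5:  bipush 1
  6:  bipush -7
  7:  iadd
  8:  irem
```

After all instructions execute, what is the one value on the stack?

5

bipush -9 : -9
bipush 4  : -9 4
iadd      : -5
ineg      : 5
bipush 1  : 5 1
bipush -7 : 5 1 -7
iadd      : 5 -6
irem      : 5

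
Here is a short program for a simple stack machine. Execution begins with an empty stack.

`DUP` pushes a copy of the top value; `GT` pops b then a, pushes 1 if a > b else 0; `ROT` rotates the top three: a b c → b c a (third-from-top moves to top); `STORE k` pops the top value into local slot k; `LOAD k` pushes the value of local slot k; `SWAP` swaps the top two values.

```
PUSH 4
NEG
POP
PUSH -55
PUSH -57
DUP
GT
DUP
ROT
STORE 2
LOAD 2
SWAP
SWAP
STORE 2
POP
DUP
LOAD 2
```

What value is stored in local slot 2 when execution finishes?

-55

PUSH 4    [4]
NEG       [-4]
POP       []
PUSH -55  [-55]
PUSH -57  [-55, -57]
DUP       [-55, -57, -57]
GT        [-55, 0]
DUP       [-55, 0, 0]
ROT       [0, 0, -55]
STORE 2   [0, 0]
LOAD 2    [0, 0, -55]
SWAP      [0, -55, 0]
SWAP      [0, 0, -55]
STORE 2   [0, 0]
POP       [0]
DUP       [0, 0]
LOAD 2    [0, 0, -55]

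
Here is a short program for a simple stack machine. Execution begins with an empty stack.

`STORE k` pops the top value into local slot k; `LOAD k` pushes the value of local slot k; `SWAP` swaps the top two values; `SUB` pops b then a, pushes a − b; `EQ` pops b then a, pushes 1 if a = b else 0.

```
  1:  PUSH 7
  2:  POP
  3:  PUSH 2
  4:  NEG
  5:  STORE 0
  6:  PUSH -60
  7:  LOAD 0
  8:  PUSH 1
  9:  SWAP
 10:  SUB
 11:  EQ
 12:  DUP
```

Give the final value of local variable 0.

PUSH 7    [7]
POP       []
PUSH 2    [2]
NEG       [-2]
STORE 0   []
PUSH -60  [-60]
LOAD 0    [-60, -2]
PUSH 1    [-60, -2, 1]
SWAP      [-60, 1, -2]
SUB       [-60, 3]
EQ        [0]
DUP       [0, 0]

-2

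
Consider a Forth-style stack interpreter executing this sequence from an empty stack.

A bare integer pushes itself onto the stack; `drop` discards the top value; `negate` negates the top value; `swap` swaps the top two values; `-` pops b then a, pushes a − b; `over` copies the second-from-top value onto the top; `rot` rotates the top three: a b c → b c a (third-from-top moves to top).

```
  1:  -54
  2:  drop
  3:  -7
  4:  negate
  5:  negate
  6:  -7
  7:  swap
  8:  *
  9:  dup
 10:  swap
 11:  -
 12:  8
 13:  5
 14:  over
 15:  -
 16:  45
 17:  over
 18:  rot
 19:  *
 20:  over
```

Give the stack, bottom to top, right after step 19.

[0, 8, 45, 9]

-54    → -54
drop   → (empty)
-7     → -7
negate → 7
negate → -7
-7     → -7 -7
swap   → -7 -7
*      → 49
dup    → 49 49
swap   → 49 49
-      → 0
8      → 0 8
5      → 0 8 5
over   → 0 8 5 8
-      → 0 8 -3
45     → 0 8 -3 45
over   → 0 8 -3 45 -3
rot    → 0 8 45 -3 -3
*      → 0 8 45 9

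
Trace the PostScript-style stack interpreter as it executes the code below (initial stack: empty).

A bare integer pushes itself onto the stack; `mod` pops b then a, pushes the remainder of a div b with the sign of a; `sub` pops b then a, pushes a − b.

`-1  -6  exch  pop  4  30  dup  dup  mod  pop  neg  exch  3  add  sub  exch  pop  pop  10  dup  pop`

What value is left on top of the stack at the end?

10

-1   -> -1
-6   -> -1 -6
exch -> -6 -1
pop  -> -6
4    -> -6 4
30   -> -6 4 30
dup  -> -6 4 30 30
dup  -> -6 4 30 30 30
mod  -> -6 4 30 0
pop  -> -6 4 30
neg  -> -6 4 -30
exch -> -6 -30 4
3    -> -6 -30 4 3
add  -> -6 -30 7
sub  -> -6 -37
exch -> -37 -6
pop  -> -37
pop  -> (empty)
10   -> 10
dup  -> 10 10
pop  -> 10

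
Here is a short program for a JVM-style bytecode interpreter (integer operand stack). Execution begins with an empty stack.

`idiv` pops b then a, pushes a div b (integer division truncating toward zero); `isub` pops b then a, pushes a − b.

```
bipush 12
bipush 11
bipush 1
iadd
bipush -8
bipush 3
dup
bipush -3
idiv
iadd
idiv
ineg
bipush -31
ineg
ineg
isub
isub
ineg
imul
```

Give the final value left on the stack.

276

bipush 12  → [12]
bipush 11  → [12, 11]
bipush 1   → [12, 11, 1]
iadd       → [12, 12]
bipush -8  → [12, 12, -8]
bipush 3   → [12, 12, -8, 3]
dup        → [12, 12, -8, 3, 3]
bipush -3  → [12, 12, -8, 3, 3, -3]
idiv       → [12, 12, -8, 3, -1]
iadd       → [12, 12, -8, 2]
idiv       → [12, 12, -4]
ineg       → [12, 12, 4]
bipush -31 → [12, 12, 4, -31]
ineg       → [12, 12, 4, 31]
ineg       → [12, 12, 4, -31]
isub       → [12, 12, 35]
isub       → [12, -23]
ineg       → [12, 23]
imul       → [276]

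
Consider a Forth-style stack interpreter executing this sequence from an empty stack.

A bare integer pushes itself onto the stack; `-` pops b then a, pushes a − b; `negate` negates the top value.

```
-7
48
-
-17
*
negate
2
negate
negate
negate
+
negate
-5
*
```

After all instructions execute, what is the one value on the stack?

-7     → -7
48     → -7 48
-      → -55
-17    → -55 -17
*      → 935
negate → -935
2      → -935 2
negate → -935 -2
negate → -935 2
negate → -935 -2
+      → -937
negate → 937
-5     → 937 -5
*      → -4685

-4685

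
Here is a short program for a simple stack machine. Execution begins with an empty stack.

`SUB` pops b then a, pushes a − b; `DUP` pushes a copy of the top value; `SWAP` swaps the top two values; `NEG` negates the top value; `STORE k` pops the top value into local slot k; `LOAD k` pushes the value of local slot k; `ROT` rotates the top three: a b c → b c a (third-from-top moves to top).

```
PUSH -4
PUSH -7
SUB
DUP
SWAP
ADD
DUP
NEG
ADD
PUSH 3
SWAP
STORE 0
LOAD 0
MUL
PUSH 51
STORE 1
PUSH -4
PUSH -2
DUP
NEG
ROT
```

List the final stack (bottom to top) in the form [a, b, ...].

PUSH -4 -> [-4]
PUSH -7 -> [-4, -7]
SUB     -> [3]
DUP     -> [3, 3]
SWAP    -> [3, 3]
ADD     -> [6]
DUP     -> [6, 6]
NEG     -> [6, -6]
ADD     -> [0]
PUSH 3  -> [0, 3]
SWAP    -> [3, 0]
STORE 0 -> [3]
LOAD 0  -> [3, 0]
MUL     -> [0]
PUSH 51 -> [0, 51]
STORE 1 -> [0]
PUSH -4 -> [0, -4]
PUSH -2 -> [0, -4, -2]
DUP     -> [0, -4, -2, -2]
NEG     -> [0, -4, -2, 2]
ROT     -> [0, -2, 2, -4]

[0, -2, 2, -4]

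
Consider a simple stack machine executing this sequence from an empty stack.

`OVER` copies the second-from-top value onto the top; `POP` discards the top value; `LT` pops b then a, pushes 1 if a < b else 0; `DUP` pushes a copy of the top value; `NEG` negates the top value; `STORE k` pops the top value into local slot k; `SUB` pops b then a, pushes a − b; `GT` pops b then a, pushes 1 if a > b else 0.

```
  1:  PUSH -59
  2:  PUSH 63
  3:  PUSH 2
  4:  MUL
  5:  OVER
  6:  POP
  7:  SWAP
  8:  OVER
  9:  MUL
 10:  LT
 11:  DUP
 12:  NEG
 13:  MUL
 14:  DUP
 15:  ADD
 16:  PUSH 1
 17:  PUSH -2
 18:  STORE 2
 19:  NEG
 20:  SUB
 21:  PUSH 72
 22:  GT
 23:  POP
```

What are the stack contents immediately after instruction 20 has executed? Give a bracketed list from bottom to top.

[1]

PUSH -59  [-59]
PUSH 63   [-59, 63]
PUSH 2    [-59, 63, 2]
MUL       [-59, 126]
OVER      [-59, 126, -59]
POP       [-59, 126]
SWAP      [126, -59]
OVER      [126, -59, 126]
MUL       [126, -7434]
LT        [0]
DUP       [0, 0]
NEG       [0, 0]
MUL       [0]
DUP       [0, 0]
ADD       [0]
PUSH 1    [0, 1]
PUSH -2   [0, 1, -2]
STORE 2   [0, 1]
NEG       [0, -1]
SUB       [1]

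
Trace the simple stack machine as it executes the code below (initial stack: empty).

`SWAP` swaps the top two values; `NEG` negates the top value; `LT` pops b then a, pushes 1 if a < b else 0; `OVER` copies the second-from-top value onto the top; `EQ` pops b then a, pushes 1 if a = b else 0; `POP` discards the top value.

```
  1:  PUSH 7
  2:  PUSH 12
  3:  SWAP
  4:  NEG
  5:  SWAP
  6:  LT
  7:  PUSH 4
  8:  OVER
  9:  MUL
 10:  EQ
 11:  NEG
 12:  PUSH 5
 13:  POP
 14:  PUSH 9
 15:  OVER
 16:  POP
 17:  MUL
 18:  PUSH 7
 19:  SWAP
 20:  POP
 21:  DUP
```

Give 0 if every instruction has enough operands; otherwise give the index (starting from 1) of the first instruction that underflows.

0

PUSH 7  → 7
PUSH 12 → 7 12
SWAP    → 12 7
NEG     → 12 -7
SWAP    → -7 12
LT      → 1
PUSH 4  → 1 4
OVER    → 1 4 1
MUL     → 1 4
EQ      → 0
NEG     → 0
PUSH 5  → 0 5
POP     → 0
PUSH 9  → 0 9
OVER    → 0 9 0
POP     → 0 9
MUL     → 0
PUSH 7  → 0 7
SWAP    → 7 0
POP     → 7
DUP     → 7 7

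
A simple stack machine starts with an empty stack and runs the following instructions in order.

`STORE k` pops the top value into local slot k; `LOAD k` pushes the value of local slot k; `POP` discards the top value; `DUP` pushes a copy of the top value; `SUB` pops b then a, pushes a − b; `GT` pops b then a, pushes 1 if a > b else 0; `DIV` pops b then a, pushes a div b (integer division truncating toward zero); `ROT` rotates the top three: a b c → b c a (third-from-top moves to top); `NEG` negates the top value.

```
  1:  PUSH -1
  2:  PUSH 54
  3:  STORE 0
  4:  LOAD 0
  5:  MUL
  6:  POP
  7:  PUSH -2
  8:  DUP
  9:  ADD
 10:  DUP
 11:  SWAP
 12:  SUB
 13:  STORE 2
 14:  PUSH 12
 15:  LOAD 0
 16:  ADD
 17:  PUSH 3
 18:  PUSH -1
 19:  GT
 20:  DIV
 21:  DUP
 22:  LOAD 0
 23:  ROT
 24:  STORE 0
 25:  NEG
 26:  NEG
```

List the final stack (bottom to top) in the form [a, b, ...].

[66, 54]

PUSH -1  -1
PUSH 54  -1 54
STORE 0  -1
LOAD 0   -1 54
MUL      -54
POP      (empty)
PUSH -2  -2
DUP      -2 -2
ADD      -4
DUP      -4 -4
SWAP     -4 -4
SUB      0
STORE 2  (empty)
PUSH 12  12
LOAD 0   12 54
ADD      66
PUSH 3   66 3
PUSH -1  66 3 -1
GT       66 1
DIV      66
DUP      66 66
LOAD 0   66 66 54
ROT      66 54 66
STORE 0  66 54
NEG      66 -54
NEG      66 54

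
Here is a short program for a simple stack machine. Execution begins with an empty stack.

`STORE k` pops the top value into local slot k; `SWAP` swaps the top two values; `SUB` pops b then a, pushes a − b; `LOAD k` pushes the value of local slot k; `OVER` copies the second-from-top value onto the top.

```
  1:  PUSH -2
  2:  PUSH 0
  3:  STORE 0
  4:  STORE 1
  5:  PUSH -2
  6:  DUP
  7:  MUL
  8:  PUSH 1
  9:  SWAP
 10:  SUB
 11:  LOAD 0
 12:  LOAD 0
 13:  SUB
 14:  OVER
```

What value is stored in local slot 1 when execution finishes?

PUSH -2  [-2]
PUSH 0   [-2, 0]
STORE 0  [-2]
STORE 1  []
PUSH -2  [-2]
DUP      [-2, -2]
MUL      [4]
PUSH 1   [4, 1]
SWAP     [1, 4]
SUB      [-3]
LOAD 0   [-3, 0]
LOAD 0   [-3, 0, 0]
SUB      [-3, 0]
OVER     [-3, 0, -3]

-2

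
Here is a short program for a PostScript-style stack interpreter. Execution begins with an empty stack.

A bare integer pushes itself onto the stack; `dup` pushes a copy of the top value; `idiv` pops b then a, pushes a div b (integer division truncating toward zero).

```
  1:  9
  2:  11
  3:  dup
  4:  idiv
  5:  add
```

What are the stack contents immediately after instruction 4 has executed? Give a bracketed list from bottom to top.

[9, 1]

9     [9]
11    [9, 11]
dup   [9, 11, 11]
idiv  [9, 1]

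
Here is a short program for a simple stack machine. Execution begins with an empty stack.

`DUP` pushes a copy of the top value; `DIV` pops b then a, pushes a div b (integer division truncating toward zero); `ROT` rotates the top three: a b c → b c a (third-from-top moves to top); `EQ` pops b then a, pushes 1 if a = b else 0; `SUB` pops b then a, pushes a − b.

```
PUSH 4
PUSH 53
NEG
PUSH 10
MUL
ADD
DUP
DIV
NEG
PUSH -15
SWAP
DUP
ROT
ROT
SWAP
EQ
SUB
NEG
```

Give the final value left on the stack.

PUSH 4   -> 4
PUSH 53  -> 4 53
NEG      -> 4 -53
PUSH 10  -> 4 -53 10
MUL      -> 4 -530
ADD      -> -526
DUP      -> -526 -526
DIV      -> 1
NEG      -> -1
PUSH -15 -> -1 -15
SWAP     -> -15 -1
DUP      -> -15 -1 -1
ROT      -> -1 -1 -15
ROT      -> -1 -15 -1
SWAP     -> -1 -1 -15
EQ       -> -1 0
SUB      -> -1
NEG      -> 1

1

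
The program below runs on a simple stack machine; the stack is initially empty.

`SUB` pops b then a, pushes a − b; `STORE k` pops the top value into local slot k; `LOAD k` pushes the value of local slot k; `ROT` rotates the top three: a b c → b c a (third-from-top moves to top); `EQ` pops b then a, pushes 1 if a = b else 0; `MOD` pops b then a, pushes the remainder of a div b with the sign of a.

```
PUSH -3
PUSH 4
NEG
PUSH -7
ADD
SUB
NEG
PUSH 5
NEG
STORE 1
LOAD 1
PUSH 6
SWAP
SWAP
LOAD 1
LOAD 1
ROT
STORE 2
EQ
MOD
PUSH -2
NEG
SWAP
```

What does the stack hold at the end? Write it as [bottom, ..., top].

[-8, 2, 0]

PUSH -3  -3
PUSH 4   -3 4
NEG      -3 -4
PUSH -7  -3 -4 -7
ADD      -3 -11
SUB      8
NEG      -8
PUSH 5   -8 5
NEG      -8 -5
STORE 1  -8
LOAD 1   -8 -5
PUSH 6   -8 -5 6
SWAP     -8 6 -5
SWAP     -8 -5 6
LOAD 1   -8 -5 6 -5
LOAD 1   -8 -5 6 -5 -5
ROT      -8 -5 -5 -5 6
STORE 2  -8 -5 -5 -5
EQ       -8 -5 1
MOD      -8 0
PUSH -2  -8 0 -2
NEG      -8 0 2
SWAP     -8 2 0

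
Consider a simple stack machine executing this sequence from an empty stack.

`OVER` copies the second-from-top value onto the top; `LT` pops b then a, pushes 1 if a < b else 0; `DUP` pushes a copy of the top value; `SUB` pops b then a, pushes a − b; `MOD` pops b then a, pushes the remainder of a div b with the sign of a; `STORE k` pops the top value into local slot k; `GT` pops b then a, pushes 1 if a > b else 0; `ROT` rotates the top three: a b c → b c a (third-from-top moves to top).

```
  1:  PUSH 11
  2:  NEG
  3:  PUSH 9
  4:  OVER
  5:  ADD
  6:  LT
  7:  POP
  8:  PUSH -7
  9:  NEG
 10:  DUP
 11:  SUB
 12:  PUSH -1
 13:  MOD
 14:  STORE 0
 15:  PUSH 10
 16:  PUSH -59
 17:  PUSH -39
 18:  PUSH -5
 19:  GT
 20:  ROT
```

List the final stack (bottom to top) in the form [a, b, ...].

[-59, 0, 10]

PUSH 11  : [11]
NEG      : [-11]
PUSH 9   : [-11, 9]
OVER     : [-11, 9, -11]
ADD      : [-11, -2]
LT       : [1]
POP      : []
PUSH -7  : [-7]
NEG      : [7]
DUP      : [7, 7]
SUB      : [0]
PUSH -1  : [0, -1]
MOD      : [0]
STORE 0  : []
PUSH 10  : [10]
PUSH -59 : [10, -59]
PUSH -39 : [10, -59, -39]
PUSH -5  : [10, -59, -39, -5]
GT       : [10, -59, 0]
ROT      : [-59, 0, 10]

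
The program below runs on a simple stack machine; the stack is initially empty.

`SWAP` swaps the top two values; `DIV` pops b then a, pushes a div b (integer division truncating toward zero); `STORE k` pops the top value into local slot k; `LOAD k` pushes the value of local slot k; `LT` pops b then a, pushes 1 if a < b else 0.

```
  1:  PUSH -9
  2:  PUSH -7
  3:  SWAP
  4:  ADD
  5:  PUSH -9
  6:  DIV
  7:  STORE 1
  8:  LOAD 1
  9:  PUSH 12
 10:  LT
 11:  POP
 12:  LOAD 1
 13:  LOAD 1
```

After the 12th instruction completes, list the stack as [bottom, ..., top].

[1]

PUSH -9 → [-9]
PUSH -7 → [-9, -7]
SWAP    → [-7, -9]
ADD     → [-16]
PUSH -9 → [-16, -9]
DIV     → [1]
STORE 1 → []
LOAD 1  → [1]
PUSH 12 → [1, 12]
LT      → [1]
POP     → []
LOAD 1  → [1]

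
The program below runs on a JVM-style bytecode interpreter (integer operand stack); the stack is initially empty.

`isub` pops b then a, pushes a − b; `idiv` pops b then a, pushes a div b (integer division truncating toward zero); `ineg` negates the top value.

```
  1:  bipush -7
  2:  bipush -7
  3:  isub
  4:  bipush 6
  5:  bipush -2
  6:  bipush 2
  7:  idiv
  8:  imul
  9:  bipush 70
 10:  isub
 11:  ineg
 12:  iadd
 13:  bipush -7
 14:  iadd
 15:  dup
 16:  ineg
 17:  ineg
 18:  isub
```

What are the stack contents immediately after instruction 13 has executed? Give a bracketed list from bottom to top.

[76, -7]

bipush -7 -> [-7]
bipush -7 -> [-7, -7]
isub      -> [0]
bipush 6  -> [0, 6]
bipush -2 -> [0, 6, -2]
bipush 2  -> [0, 6, -2, 2]
idiv      -> [0, 6, -1]
imul      -> [0, -6]
bipush 70 -> [0, -6, 70]
isub      -> [0, -76]
ineg      -> [0, 76]
iadd      -> [76]
bipush -7 -> [76, -7]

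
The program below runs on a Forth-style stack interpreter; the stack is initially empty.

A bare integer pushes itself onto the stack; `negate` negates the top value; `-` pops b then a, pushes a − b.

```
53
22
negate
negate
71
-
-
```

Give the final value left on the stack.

102

53     → 53
22     → 53 22
negate → 53 -22
negate → 53 22
71     → 53 22 71
-      → 53 -49
-      → 102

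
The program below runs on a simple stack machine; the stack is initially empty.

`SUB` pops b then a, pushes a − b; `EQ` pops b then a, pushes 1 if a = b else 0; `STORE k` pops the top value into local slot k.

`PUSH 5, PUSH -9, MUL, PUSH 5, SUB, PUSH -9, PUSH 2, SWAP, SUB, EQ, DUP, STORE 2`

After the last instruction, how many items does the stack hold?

PUSH 5  -> 5
PUSH -9 -> 5 -9
MUL     -> -45
PUSH 5  -> -45 5
SUB     -> -50
PUSH -9 -> -50 -9
PUSH 2  -> -50 -9 2
SWAP    -> -50 2 -9
SUB     -> -50 11
EQ      -> 0
DUP     -> 0 0
STORE 2 -> 0

1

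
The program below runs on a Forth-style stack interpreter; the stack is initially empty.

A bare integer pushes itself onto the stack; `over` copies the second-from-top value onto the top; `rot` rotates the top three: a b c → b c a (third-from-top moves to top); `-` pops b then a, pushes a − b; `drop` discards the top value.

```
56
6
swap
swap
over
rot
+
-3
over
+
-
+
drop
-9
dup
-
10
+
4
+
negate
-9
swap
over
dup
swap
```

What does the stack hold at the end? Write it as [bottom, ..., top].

[-9, -14, -9, -9]

56     → 56
6      → 56 6
swap   → 6 56
swap   → 56 6
over   → 56 6 56
rot    → 6 56 56
+      → 6 112
-3     → 6 112 -3
over   → 6 112 -3 112
+      → 6 112 109
-      → 6 3
+      → 9
drop   → (empty)
-9     → -9
dup    → -9 -9
-      → 0
10     → 0 10
+      → 10
4      → 10 4
+      → 14
negate → -14
-9     → -14 -9
swap   → -9 -14
over   → -9 -14 -9
dup    → -9 -14 -9 -9
swap   → -9 -14 -9 -9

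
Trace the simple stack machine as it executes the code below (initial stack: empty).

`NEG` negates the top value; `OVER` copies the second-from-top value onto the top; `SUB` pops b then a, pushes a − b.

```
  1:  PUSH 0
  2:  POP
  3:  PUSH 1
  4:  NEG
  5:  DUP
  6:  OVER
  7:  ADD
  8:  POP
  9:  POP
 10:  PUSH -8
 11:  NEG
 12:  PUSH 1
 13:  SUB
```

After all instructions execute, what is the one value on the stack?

7

PUSH 0  → [0]
POP     → []
PUSH 1  → [1]
NEG     → [-1]
DUP     → [-1, -1]
OVER    → [-1, -1, -1]
ADD     → [-1, -2]
POP     → [-1]
POP     → []
PUSH -8 → [-8]
NEG     → [8]
PUSH 1  → [8, 1]
SUB     → [7]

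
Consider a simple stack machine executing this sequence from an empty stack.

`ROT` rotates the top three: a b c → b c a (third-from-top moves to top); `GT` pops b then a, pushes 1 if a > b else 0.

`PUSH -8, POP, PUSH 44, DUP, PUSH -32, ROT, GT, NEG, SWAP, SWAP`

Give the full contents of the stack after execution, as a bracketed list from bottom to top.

[44, 0]

PUSH -8   -8
POP       (empty)
PUSH 44   44
DUP       44 44
PUSH -32  44 44 -32
ROT       44 -32 44
GT        44 0
NEG       44 0
SWAP      0 44
SWAP      44 0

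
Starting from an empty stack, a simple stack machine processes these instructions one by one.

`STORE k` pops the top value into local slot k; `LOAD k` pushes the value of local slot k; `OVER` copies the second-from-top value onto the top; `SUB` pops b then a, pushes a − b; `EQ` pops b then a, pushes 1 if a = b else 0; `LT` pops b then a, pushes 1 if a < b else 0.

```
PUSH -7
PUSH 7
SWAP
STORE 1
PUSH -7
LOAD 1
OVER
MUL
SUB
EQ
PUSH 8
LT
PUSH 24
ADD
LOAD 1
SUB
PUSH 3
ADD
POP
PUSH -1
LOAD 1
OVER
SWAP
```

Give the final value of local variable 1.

PUSH -7  -7
PUSH 7   -7 7
SWAP     7 -7
STORE 1  7
PUSH -7  7 -7
LOAD 1   7 -7 -7
OVER     7 -7 -7 -7
MUL      7 -7 49
SUB      7 -56
EQ       0
PUSH 8   0 8
LT       1
PUSH 24  1 24
ADD      25
LOAD 1   25 -7
SUB      32
PUSH 3   32 3
ADD      35
POP      (empty)
PUSH -1  -1
LOAD 1   -1 -7
OVER     -1 -7 -1
SWAP     -1 -1 -7

-7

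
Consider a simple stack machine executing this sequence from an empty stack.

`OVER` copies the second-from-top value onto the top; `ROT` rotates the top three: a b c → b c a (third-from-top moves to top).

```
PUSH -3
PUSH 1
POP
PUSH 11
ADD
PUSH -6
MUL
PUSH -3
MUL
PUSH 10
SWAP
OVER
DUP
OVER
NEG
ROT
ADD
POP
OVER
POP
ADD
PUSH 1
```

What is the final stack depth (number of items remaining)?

3

PUSH -3 : [-3]
PUSH 1  : [-3, 1]
POP     : [-3]
PUSH 11 : [-3, 11]
ADD     : [8]
PUSH -6 : [8, -6]
MUL     : [-48]
PUSH -3 : [-48, -3]
MUL     : [144]
PUSH 10 : [144, 10]
SWAP    : [10, 144]
OVER    : [10, 144, 10]
DUP     : [10, 144, 10, 10]
OVER    : [10, 144, 10, 10, 10]
NEG     : [10, 144, 10, 10, -10]
ROT     : [10, 144, 10, -10, 10]
ADD     : [10, 144, 10, 0]
POP     : [10, 144, 10]
OVER    : [10, 144, 10, 144]
POP     : [10, 144, 10]
ADD     : [10, 154]
PUSH 1  : [10, 154, 1]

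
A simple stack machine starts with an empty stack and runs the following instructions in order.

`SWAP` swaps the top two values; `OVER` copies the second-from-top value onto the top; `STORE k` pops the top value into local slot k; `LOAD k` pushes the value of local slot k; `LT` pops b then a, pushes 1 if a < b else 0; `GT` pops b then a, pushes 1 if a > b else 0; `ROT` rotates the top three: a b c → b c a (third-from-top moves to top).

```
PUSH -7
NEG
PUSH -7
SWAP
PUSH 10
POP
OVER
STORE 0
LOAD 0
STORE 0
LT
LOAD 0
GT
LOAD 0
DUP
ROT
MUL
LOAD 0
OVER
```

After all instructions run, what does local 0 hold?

PUSH -7 : [-7]
NEG     : [7]
PUSH -7 : [7, -7]
SWAP    : [-7, 7]
PUSH 10 : [-7, 7, 10]
POP     : [-7, 7]
OVER    : [-7, 7, -7]
STORE 0 : [-7, 7]
LOAD 0  : [-7, 7, -7]
STORE 0 : [-7, 7]
LT      : [1]
LOAD 0  : [1, -7]
GT      : [1]
LOAD 0  : [1, -7]
DUP     : [1, -7, -7]
ROT     : [-7, -7, 1]
MUL     : [-7, -7]
LOAD 0  : [-7, -7, -7]
OVER    : [-7, -7, -7, -7]

-7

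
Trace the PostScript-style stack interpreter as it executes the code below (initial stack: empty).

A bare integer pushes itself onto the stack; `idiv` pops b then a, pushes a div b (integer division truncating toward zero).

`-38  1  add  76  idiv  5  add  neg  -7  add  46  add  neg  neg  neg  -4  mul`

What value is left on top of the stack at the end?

136

-38  → -38
1    → -38 1
add  → -37
76   → -37 76
idiv → 0
5    → 0 5
add  → 5
neg  → -5
-7   → -5 -7
add  → -12
46   → -12 46
add  → 34
neg  → -34
neg  → 34
neg  → -34
-4   → -34 -4
mul  → 136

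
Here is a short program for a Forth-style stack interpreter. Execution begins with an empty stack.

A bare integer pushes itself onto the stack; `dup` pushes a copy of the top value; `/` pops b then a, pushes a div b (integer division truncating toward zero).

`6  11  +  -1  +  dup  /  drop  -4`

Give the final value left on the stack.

6    → [6]
11   → [6, 11]
+    → [17]
-1   → [17, -1]
+    → [16]
dup  → [16, 16]
/    → [1]
drop → []
-4   → [-4]

-4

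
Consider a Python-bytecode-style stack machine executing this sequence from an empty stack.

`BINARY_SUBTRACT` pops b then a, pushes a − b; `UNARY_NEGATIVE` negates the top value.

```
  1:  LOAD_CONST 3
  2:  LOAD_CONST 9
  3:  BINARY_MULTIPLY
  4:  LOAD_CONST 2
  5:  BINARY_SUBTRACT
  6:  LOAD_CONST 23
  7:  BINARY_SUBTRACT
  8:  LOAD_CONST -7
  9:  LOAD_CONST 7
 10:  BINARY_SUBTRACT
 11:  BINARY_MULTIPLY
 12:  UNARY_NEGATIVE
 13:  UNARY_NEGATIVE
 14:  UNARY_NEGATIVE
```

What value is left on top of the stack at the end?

LOAD_CONST 3    : 3
LOAD_CONST 9    : 3 9
BINARY_MULTIPLY : 27
LOAD_CONST 2    : 27 2
BINARY_SUBTRACT : 25
LOAD_CONST 23   : 25 23
BINARY_SUBTRACT : 2
LOAD_CONST -7   : 2 -7
LOAD_CONST 7    : 2 -7 7
BINARY_SUBTRACT : 2 -14
BINARY_MULTIPLY : -28
UNARY_NEGATIVE  : 28
UNARY_NEGATIVE  : -28
UNARY_NEGATIVE  : 28

28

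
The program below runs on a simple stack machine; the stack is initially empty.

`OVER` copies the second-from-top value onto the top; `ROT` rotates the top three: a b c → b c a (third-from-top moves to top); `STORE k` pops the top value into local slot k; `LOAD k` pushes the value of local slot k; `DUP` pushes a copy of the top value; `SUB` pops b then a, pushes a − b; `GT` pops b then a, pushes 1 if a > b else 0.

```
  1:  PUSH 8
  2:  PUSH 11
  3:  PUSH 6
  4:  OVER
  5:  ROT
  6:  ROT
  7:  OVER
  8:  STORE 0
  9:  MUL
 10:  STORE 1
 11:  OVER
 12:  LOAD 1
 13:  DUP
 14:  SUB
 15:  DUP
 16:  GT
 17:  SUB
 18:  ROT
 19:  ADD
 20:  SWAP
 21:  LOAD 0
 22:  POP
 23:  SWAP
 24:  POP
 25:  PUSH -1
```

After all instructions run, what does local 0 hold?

PUSH 8  : 8
PUSH 11 : 8 11
PUSH 6  : 8 11 6
OVER    : 8 11 6 11
ROT     : 8 6 11 11
ROT     : 8 11 11 6
OVER    : 8 11 11 6 11
STORE 0 : 8 11 11 6
MUL     : 8 11 66
STORE 1 : 8 11
OVER    : 8 11 8
LOAD 1  : 8 11 8 66
DUP     : 8 11 8 66 66
SUB     : 8 11 8 0
DUP     : 8 11 8 0 0
GT      : 8 11 8 0
SUB     : 8 11 8
ROT     : 11 8 8
ADD     : 11 16
SWAP    : 16 11
LOAD 0  : 16 11 11
POP     : 16 11
SWAP    : 11 16
POP     : 11
PUSH -1 : 11 -1

11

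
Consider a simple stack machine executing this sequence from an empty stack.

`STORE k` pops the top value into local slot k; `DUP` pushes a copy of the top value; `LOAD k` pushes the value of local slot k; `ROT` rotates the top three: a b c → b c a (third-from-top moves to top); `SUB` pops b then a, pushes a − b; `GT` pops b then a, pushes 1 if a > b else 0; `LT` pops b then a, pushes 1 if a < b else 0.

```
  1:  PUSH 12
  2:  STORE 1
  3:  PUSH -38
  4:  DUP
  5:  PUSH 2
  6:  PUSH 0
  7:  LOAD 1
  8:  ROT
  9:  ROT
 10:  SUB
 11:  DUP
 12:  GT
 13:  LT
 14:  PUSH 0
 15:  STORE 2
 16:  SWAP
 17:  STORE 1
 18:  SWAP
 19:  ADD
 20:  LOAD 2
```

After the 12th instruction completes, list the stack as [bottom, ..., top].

[-38, -38, 12, 0]

PUSH 12  : [12]
STORE 1  : []
PUSH -38 : [-38]
DUP      : [-38, -38]
PUSH 2   : [-38, -38, 2]
PUSH 0   : [-38, -38, 2, 0]
LOAD 1   : [-38, -38, 2, 0, 12]
ROT      : [-38, -38, 0, 12, 2]
ROT      : [-38, -38, 12, 2, 0]
SUB      : [-38, -38, 12, 2]
DUP      : [-38, -38, 12, 2, 2]
GT       : [-38, -38, 12, 0]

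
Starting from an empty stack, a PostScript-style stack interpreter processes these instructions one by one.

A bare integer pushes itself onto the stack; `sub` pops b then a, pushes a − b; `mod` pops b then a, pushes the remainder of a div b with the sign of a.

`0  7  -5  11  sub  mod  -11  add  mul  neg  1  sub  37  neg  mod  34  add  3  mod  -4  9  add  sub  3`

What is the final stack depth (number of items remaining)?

2

0   : [0]
7   : [0, 7]
-5  : [0, 7, -5]
11  : [0, 7, -5, 11]
sub : [0, 7, -16]
mod : [0, 7]
-11 : [0, 7, -11]
add : [0, -4]
mul : [0]
neg : [0]
1   : [0, 1]
sub : [-1]
37  : [-1, 37]
neg : [-1, -37]
mod : [-1]
34  : [-1, 34]
add : [33]
3   : [33, 3]
mod : [0]
-4  : [0, -4]
9   : [0, -4, 9]
add : [0, 5]
sub : [-5]
3   : [-5, 3]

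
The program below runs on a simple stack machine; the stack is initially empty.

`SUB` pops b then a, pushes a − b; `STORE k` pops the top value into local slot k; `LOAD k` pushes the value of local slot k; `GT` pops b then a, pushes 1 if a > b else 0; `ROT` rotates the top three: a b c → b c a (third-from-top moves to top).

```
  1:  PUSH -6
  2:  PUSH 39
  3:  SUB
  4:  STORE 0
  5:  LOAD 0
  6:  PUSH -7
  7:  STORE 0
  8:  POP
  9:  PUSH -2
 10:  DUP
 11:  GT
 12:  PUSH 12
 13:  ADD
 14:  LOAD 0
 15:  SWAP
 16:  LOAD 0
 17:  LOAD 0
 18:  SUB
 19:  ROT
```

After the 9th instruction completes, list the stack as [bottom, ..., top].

[-2]

PUSH -6 : [-6]
PUSH 39 : [-6, 39]
SUB     : [-45]
STORE 0 : []
LOAD 0  : [-45]
PUSH -7 : [-45, -7]
STORE 0 : [-45]
POP     : []
PUSH -2 : [-2]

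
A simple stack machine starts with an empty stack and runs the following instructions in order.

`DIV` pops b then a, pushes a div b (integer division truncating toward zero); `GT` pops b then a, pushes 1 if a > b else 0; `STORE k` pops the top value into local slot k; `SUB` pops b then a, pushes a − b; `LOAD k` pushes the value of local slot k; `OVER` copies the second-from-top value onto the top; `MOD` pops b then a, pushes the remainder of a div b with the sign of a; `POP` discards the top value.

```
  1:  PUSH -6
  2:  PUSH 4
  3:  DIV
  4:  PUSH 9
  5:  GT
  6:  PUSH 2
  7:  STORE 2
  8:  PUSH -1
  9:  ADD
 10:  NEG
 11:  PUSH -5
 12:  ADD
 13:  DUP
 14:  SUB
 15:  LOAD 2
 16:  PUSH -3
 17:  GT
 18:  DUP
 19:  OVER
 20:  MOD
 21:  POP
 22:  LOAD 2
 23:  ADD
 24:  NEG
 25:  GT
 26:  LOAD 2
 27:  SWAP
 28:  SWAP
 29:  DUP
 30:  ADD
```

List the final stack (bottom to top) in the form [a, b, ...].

[1, 4]

PUSH -6 : -6
PUSH 4  : -6 4
DIV     : -1
PUSH 9  : -1 9
GT      : 0
PUSH 2  : 0 2
STORE 2 : 0
PUSH -1 : 0 -1
ADD     : -1
NEG     : 1
PUSH -5 : 1 -5
ADD     : -4
DUP     : -4 -4
SUB     : 0
LOAD 2  : 0 2
PUSH -3 : 0 2 -3
GT      : 0 1
DUP     : 0 1 1
OVER    : 0 1 1 1
MOD     : 0 1 0
POP     : 0 1
LOAD 2  : 0 1 2
ADD     : 0 3
NEG     : 0 -3
GT      : 1
LOAD 2  : 1 2
SWAP    : 2 1
SWAP    : 1 2
DUP     : 1 2 2
ADD     : 1 4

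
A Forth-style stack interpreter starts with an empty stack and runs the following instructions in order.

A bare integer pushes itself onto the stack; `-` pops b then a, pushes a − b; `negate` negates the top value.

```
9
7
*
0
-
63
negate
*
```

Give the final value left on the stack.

9      -> 9
7      -> 9 7
*      -> 63
0      -> 63 0
-      -> 63
63     -> 63 63
negate -> 63 -63
*      -> -3969

-3969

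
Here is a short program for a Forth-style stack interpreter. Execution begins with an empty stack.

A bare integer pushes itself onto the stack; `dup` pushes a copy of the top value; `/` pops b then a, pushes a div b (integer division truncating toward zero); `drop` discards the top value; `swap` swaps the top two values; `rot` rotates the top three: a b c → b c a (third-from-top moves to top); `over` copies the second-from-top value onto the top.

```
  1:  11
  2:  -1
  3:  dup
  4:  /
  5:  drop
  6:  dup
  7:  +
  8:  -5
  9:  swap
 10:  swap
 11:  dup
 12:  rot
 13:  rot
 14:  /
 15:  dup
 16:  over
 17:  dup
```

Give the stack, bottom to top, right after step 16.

[-5, -4, -4, -4]

11    [11]
-1    [11, -1]
dup   [11, -1, -1]
/     [11, 1]
drop  [11]
dup   [11, 11]
+     [22]
-5    [22, -5]
swap  [-5, 22]
swap  [22, -5]
dup   [22, -5, -5]
rot   [-5, -5, 22]
rot   [-5, 22, -5]
/     [-5, -4]
dup   [-5, -4, -4]
over  [-5, -4, -4, -4]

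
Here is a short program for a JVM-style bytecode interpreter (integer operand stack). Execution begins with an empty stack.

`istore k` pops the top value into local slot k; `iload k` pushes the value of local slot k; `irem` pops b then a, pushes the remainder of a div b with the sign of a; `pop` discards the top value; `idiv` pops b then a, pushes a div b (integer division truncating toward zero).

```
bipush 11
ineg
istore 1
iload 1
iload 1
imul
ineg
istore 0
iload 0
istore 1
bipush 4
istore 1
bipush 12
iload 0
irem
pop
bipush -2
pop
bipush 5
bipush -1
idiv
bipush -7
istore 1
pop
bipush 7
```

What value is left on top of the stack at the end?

7

bipush 11  11
ineg       -11
istore 1   (empty)
iload 1    -11
iload 1    -11 -11
imul       121
ineg       -121
istore 0   (empty)
iload 0    -121
istore 1   (empty)
bipush 4   4
istore 1   (empty)
bipush 12  12
iload 0    12 -121
irem       12
pop        (empty)
bipush -2  -2
pop        (empty)
bipush 5   5
bipush -1  5 -1
idiv       -5
bipush -7  -5 -7
istore 1   -5
pop        (empty)
bipush 7   7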